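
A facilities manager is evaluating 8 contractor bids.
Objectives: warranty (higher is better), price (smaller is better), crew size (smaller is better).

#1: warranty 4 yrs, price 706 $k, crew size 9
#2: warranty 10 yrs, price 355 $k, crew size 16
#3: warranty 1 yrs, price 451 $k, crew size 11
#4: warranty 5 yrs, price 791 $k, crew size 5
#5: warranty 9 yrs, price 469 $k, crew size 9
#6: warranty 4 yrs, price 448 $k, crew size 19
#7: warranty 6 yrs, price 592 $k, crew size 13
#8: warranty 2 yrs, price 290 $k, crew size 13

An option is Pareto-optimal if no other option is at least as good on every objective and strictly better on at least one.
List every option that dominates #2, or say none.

none

#1: worse on warranty (4 vs 10).
#3: worse on warranty (1 vs 10).
#4: worse on warranty (5 vs 10).
#5: worse on warranty (9 vs 10).
#6: worse on warranty (4 vs 10).
#7: worse on warranty (6 vs 10).
#8: worse on warranty (2 vs 10).
No option dominates #2.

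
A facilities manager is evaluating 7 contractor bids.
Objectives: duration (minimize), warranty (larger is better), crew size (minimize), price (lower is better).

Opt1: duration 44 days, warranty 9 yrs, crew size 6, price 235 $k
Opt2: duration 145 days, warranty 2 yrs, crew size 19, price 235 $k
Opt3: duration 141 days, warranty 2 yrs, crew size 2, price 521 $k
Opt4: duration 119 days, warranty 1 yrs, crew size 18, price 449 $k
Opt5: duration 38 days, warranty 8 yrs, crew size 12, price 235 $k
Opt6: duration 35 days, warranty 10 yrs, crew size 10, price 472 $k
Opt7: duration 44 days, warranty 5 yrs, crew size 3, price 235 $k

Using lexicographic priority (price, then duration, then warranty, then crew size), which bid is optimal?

First minimize price: best is 235, kept {Opt1, Opt2, Opt5, Opt7}.
Then minimize duration: best is 38, kept {Opt5}.

Opt5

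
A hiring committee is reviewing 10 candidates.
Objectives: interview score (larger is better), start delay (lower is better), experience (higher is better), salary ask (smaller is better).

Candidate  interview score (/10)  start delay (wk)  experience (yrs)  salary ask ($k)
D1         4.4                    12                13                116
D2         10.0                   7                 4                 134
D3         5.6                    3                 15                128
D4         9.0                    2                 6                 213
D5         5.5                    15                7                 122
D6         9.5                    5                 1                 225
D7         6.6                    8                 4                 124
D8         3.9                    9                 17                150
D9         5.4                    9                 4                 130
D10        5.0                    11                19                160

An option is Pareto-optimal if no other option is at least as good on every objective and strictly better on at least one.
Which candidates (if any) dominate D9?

D3: interview score 5.6≥5.4, start delay 3≤9, experience 15≥4, salary ask 128≤130 — dominates D9.
D7: interview score 6.6≥5.4, start delay 8≤9, experience 4≥4, salary ask 124≤130 — dominates D9.
Others (D1, D2, D4, D5, D6, D8, D10) are each worse than D9 on at least one objective.

D3, D7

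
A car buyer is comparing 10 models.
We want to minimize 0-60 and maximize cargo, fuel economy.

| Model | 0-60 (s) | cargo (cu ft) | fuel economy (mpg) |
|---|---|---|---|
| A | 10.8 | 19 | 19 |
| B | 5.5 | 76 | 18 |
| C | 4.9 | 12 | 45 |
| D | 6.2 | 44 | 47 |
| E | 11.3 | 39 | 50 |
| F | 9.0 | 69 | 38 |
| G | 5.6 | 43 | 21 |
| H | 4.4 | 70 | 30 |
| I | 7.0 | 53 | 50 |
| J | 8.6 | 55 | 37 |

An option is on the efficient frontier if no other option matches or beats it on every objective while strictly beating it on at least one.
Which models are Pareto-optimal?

A: dominated by D (0-60 6.2≤10.8, cargo 44≥19, fuel economy 47≥19).
B: not dominated (best cargo).
C: not dominated.
D: not dominated.
E: dominated by I (0-60 7.0≤11.3, cargo 53≥39, fuel economy 50≥50).
F: not dominated.
G: dominated by H (0-60 4.4≤5.6, cargo 70≥43, fuel economy 30≥21).
H: not dominated (best 0-60).
I: not dominated.
J: not dominated.

B, C, D, F, H, I, J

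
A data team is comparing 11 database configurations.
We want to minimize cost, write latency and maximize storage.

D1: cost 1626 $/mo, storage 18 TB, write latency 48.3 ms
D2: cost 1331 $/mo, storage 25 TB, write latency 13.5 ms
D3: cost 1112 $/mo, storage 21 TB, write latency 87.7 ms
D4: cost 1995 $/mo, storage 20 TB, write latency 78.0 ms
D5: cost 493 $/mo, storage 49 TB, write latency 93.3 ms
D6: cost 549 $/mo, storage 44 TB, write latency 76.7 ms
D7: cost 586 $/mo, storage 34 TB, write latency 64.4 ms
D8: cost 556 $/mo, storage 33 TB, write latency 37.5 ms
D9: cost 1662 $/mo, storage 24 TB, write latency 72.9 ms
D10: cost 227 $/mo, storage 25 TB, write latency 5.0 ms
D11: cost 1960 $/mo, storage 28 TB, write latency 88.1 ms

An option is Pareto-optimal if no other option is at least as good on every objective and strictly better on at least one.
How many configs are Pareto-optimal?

D1: dominated by D2 (cost 1331≤1626, storage 25≥18, write latency 13.5≤48.3).
D2: dominated by D10 (cost 227≤1331, storage 25≥25, write latency 5.0≤13.5).
D3: dominated by D6 (cost 549≤1112, storage 44≥21, write latency 76.7≤87.7).
D4: dominated by D2 (cost 1331≤1995, storage 25≥20, write latency 13.5≤78.0).
D5: not dominated (best storage).
D6: not dominated.
D7: not dominated.
D8: not dominated.
D9: dominated by D2 (cost 1331≤1662, storage 25≥24, write latency 13.5≤72.9).
D10: not dominated (best cost).
D11: dominated by D6 (cost 549≤1960, storage 44≥28, write latency 76.7≤88.1).
Pareto-optimal: D5, D6, D7, D8, D10 → 5.

5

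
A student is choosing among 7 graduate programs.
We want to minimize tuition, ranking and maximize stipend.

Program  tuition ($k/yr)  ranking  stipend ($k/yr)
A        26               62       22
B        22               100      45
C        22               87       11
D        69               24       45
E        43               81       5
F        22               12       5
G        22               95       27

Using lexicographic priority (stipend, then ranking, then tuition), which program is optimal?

First maximize stipend: best is 45, kept {B, D}.
Then minimize ranking: best is 24, kept {D}.

D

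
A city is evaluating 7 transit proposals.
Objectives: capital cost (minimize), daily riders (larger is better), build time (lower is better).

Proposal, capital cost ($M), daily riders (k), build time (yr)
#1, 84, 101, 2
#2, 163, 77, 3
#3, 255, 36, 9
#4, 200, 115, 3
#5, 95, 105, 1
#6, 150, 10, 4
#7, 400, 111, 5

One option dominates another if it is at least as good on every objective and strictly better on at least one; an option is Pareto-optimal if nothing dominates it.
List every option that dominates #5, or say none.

#1: worse on daily riders (101 vs 105).
#2: worse on capital cost (163 vs 95).
#3: worse on capital cost (255 vs 95).
#4: worse on capital cost (200 vs 95).
#6: worse on capital cost (150 vs 95).
#7: worse on capital cost (400 vs 95).
No option dominates #5.

none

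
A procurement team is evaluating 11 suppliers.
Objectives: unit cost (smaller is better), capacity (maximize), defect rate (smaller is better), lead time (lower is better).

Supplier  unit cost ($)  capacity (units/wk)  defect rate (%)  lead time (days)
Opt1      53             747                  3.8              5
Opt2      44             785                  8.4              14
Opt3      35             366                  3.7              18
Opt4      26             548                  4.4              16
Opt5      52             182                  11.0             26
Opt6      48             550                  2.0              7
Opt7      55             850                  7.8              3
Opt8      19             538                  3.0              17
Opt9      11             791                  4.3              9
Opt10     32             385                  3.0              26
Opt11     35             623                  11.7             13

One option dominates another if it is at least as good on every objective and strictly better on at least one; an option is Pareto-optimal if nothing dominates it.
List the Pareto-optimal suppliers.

Opt1: not dominated.
Opt2: dominated by Opt9 (unit cost 11≤44, capacity 791≥785, defect rate 4.3≤8.4, lead time 9≤14).
Opt3: dominated by Opt8 (unit cost 19≤35, capacity 538≥366, defect rate 3.0≤3.7, lead time 17≤18).
Opt4: dominated by Opt9 (unit cost 11≤26, capacity 791≥548, defect rate 4.3≤4.4, lead time 9≤16).
Opt5: dominated by Opt2 (unit cost 44≤52, capacity 785≥182, defect rate 8.4≤11.0, lead time 14≤26).
Opt6: not dominated (best defect rate).
Opt7: not dominated (best capacity).
Opt8: not dominated.
Opt9: not dominated (best unit cost).
Opt10: dominated by Opt8 (unit cost 19≤32, capacity 538≥385, defect rate 3.0≤3.0, lead time 17≤26).
Opt11: dominated by Opt9 (unit cost 11≤35, capacity 791≥623, defect rate 4.3≤11.7, lead time 9≤13).

Opt1, Opt6, Opt7, Opt8, Opt9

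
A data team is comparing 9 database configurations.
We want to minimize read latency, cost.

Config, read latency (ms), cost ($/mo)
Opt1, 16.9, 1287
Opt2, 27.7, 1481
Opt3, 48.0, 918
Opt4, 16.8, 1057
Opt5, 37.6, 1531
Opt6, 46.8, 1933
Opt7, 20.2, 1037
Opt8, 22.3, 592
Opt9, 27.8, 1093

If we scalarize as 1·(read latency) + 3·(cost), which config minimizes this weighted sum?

Opt1: 1·16.9 + 3·1287 = 3877.9
Opt2: 1·27.7 + 3·1481 = 4470.7
Opt3: 1·48.0 + 3·918 = 2802.0
Opt4: 1·16.8 + 3·1057 = 3187.8
Opt5: 1·37.6 + 3·1531 = 4630.6
Opt6: 1·46.8 + 3·1933 = 5845.8
Opt7: 1·20.2 + 3·1037 = 3131.2
Opt8: 1·22.3 + 3·592 = 1798.3
Opt9: 1·27.8 + 3·1093 = 3306.8
Lowest: Opt8 at 1798.3.

Opt8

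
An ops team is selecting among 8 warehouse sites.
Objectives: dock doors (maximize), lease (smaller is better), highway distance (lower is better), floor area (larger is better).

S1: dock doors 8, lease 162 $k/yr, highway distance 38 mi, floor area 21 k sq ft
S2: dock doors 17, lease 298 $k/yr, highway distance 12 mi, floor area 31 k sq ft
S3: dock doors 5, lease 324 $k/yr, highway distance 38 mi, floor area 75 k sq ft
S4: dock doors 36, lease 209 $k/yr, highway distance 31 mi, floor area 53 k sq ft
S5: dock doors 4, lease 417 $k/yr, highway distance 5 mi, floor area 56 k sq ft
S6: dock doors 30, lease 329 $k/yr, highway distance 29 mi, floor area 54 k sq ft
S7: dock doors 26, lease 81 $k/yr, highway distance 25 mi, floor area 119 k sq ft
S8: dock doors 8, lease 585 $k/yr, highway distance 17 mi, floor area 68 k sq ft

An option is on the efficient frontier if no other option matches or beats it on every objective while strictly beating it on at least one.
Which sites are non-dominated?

S1: dominated by S7 (dock doors 26≥8, lease 81≤162, highway distance 25≤38, floor area 119≥21).
S2: not dominated.
S3: dominated by S7 (dock doors 26≥5, lease 81≤324, highway distance 25≤38, floor area 119≥75).
S4: not dominated (best dock doors).
S5: not dominated (best highway distance).
S6: not dominated.
S7: not dominated (best lease).
S8: not dominated.

S2, S4, S5, S6, S7, S8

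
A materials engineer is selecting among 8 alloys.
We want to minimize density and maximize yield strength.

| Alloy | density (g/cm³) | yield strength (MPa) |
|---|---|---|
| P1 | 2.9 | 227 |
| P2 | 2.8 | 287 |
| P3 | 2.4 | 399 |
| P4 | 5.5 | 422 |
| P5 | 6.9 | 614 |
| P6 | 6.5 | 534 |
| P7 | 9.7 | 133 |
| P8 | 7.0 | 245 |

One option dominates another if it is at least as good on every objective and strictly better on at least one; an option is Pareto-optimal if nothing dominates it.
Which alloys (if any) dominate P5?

P1: worse on yield strength (227 vs 614).
P2: worse on yield strength (287 vs 614).
P3: worse on yield strength (399 vs 614).
P4: worse on yield strength (422 vs 614).
P6: worse on yield strength (534 vs 614).
P7: worse on density (9.7 vs 6.9).
P8: worse on density (7.0 vs 6.9).
No option dominates P5.

none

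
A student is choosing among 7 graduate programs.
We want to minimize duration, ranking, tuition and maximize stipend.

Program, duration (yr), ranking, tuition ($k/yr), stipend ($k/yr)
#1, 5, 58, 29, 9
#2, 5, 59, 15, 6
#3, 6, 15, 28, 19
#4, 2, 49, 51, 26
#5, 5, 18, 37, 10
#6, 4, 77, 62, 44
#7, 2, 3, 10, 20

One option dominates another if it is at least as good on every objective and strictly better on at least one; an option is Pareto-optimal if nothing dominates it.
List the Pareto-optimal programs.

#1: dominated by #7 (duration 2≤5, ranking 3≤58, tuition 10≤29, stipend 20≥9).
#2: dominated by #7 (duration 2≤5, ranking 3≤59, tuition 10≤15, stipend 20≥6).
#3: dominated by #7 (duration 2≤6, ranking 3≤15, tuition 10≤28, stipend 20≥19).
#4: not dominated.
#5: dominated by #7 (duration 2≤5, ranking 3≤18, tuition 10≤37, stipend 20≥10).
#6: not dominated (best stipend).
#7: not dominated (best ranking).

#4, #6, #7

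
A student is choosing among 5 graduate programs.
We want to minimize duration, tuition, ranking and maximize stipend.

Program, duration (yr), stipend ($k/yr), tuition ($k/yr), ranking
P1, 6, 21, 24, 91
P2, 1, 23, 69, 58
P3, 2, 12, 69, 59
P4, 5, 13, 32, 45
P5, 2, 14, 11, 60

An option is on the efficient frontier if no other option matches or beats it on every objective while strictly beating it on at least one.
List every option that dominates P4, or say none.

none

P1: worse on duration (6 vs 5).
P2: worse on tuition (69 vs 32).
P3: worse on stipend (12 vs 13).
P5: worse on ranking (60 vs 45).
No option dominates P4.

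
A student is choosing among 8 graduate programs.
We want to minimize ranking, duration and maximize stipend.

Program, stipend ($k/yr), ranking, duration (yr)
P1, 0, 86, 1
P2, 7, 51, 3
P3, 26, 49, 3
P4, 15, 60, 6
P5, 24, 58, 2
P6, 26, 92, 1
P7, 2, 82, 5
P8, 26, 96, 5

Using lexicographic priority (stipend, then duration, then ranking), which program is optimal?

P6

First maximize stipend: best is 26, kept {P3, P6, P8}.
Then minimize duration: best is 1, kept {P6}.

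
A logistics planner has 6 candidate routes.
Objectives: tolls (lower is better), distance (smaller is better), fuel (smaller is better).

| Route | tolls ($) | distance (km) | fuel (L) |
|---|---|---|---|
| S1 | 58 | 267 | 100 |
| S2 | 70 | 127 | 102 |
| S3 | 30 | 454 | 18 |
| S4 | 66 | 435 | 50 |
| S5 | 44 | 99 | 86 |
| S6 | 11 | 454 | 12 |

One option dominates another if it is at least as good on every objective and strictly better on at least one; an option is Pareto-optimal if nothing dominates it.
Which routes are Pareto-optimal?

S1: dominated by S5 (tolls 44≤58, distance 99≤267, fuel 86≤100).
S2: dominated by S5 (tolls 44≤70, distance 99≤127, fuel 86≤102).
S3: dominated by S6 (tolls 11≤30, distance 454≤454, fuel 12≤18).
S4: not dominated.
S5: not dominated (best distance).
S6: not dominated (best tolls).

S4, S5, S6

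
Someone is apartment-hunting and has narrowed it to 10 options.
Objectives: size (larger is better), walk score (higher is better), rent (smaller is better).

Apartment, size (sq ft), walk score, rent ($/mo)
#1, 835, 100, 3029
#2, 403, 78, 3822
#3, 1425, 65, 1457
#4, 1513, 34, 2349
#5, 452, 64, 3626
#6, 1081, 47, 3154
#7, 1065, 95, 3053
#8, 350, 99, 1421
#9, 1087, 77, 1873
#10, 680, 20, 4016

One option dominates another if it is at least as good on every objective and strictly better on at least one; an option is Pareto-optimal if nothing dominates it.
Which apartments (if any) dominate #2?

#1: size 835≥403, walk score 100≥78, rent 3029≤3822 — dominates #2.
#7: size 1065≥403, walk score 95≥78, rent 3053≤3822 — dominates #2.
Others (#3, #4, #5, #6, #8, #9, #10) are each worse than #2 on at least one objective.

#1, #7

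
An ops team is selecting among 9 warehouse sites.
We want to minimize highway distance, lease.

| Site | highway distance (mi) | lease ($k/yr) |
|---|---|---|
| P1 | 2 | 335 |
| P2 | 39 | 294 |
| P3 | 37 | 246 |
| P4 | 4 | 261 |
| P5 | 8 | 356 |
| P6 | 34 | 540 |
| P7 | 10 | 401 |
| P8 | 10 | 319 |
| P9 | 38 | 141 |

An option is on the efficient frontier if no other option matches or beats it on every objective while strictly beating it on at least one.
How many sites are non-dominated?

4

P1: not dominated (best highway distance).
P2: dominated by P3 (highway distance 37≤39, lease 246≤294).
P3: not dominated.
P4: not dominated.
P5: dominated by P1 (highway distance 2≤8, lease 335≤356).
P6: dominated by P1 (highway distance 2≤34, lease 335≤540).
P7: dominated by P1 (highway distance 2≤10, lease 335≤401).
P8: dominated by P4 (highway distance 4≤10, lease 261≤319).
P9: not dominated (best lease).
Pareto-optimal: P1, P3, P4, P9 → 4.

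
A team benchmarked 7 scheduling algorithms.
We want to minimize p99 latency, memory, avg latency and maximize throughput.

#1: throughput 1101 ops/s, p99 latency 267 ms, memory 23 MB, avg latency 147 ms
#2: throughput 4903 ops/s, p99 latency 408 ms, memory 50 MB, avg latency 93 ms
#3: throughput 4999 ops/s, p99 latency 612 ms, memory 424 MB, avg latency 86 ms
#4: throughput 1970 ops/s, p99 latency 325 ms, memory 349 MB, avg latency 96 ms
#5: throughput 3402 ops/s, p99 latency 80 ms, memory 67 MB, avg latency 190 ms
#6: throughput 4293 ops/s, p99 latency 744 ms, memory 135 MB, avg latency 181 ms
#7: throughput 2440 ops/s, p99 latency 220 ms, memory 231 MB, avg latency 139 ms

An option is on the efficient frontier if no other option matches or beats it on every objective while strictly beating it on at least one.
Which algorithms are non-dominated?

#1: not dominated (best memory).
#2: not dominated.
#3: not dominated (best throughput).
#4: not dominated.
#5: not dominated (best p99 latency).
#6: dominated by #2 (throughput 4903≥4293, p99 latency 408≤744, memory 50≤135, avg latency 93≤181).
#7: not dominated.

#1, #2, #3, #4, #5, #7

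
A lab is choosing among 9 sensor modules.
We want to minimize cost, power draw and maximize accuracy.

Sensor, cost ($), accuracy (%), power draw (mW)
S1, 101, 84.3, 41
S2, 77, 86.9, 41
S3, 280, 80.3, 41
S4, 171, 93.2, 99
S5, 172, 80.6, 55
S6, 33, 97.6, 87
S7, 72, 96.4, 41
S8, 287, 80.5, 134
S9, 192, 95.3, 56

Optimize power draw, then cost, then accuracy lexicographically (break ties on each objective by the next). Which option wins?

First minimize power draw: best is 41, kept {S1, S2, S3, S7}.
Then minimize cost: best is 72, kept {S7}.

S7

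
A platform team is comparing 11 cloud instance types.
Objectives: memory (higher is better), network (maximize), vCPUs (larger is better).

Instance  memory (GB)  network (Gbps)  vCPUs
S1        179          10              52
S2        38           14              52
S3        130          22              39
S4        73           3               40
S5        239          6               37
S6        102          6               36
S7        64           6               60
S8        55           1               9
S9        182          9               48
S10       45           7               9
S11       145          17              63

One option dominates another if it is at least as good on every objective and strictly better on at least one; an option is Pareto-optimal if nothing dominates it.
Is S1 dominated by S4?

No

S4 vs S1: S4 is worse on memory (73 vs 179), so it does not dominate S1.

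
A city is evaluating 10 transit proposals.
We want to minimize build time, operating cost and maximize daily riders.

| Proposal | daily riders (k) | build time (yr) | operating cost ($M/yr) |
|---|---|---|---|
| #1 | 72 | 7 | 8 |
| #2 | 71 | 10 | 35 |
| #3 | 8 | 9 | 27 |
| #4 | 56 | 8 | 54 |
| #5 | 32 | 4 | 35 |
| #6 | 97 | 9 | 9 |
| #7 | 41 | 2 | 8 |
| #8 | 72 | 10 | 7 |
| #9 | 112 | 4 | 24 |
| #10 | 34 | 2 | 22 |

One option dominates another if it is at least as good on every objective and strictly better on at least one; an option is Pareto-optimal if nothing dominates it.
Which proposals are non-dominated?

#1: not dominated.
#2: dominated by #1 (daily riders 72≥71, build time 7≤10, operating cost 8≤35).
#3: dominated by #1 (daily riders 72≥8, build time 7≤9, operating cost 8≤27).
#4: dominated by #1 (daily riders 72≥56, build time 7≤8, operating cost 8≤54).
#5: dominated by #7 (daily riders 41≥32, build time 2≤4, operating cost 8≤35).
#6: not dominated.
#7: not dominated.
#8: not dominated (best operating cost).
#9: not dominated (best daily riders).
#10: dominated by #7 (daily riders 41≥34, build time 2≤2, operating cost 8≤22).

#1, #6, #7, #8, #9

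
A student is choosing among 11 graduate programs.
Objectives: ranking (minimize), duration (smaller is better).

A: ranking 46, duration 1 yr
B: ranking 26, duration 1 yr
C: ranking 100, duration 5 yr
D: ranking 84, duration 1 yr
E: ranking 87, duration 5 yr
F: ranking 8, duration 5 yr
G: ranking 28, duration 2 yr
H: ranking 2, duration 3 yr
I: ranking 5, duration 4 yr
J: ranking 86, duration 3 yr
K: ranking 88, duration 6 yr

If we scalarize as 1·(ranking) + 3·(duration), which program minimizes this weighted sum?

H

A: 1·46 + 3·1 = 49
B: 1·26 + 3·1 = 29
C: 1·100 + 3·5 = 115
D: 1·84 + 3·1 = 87
E: 1·87 + 3·5 = 102
F: 1·8 + 3·5 = 23
G: 1·28 + 3·2 = 34
H: 1·2 + 3·3 = 11
I: 1·5 + 3·4 = 17
J: 1·86 + 3·3 = 95
K: 1·88 + 3·6 = 106
Lowest: H at 11.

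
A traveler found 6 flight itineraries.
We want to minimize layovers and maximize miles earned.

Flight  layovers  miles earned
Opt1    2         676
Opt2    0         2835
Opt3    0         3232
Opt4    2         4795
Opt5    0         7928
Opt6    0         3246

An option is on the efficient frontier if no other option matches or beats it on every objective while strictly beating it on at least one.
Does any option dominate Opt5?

Opt1: worse on layovers (2 vs 0).
Opt2: worse on miles earned (2835 vs 7928).
Opt3: worse on miles earned (3232 vs 7928).
Opt4: worse on layovers (2 vs 0).
Opt6: worse on miles earned (3246 vs 7928).
No option is at least as good as Opt5 on every objective and strictly better on one.

No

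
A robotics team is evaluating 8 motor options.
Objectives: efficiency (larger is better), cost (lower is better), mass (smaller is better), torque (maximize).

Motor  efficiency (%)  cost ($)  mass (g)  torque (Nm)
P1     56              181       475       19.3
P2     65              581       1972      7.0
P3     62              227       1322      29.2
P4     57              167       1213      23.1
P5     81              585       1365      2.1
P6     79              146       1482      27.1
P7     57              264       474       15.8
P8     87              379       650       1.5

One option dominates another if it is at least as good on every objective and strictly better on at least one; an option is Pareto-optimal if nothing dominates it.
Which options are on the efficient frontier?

P1, P3, P4, P5, P6, P7, P8

P1: not dominated.
P2: dominated by P6 (efficiency 79≥65, cost 146≤581, mass 1482≤1972, torque 27.1≥7.0).
P3: not dominated (best torque).
P4: not dominated.
P5: not dominated.
P6: not dominated (best cost).
P7: not dominated (best mass).
P8: not dominated (best efficiency).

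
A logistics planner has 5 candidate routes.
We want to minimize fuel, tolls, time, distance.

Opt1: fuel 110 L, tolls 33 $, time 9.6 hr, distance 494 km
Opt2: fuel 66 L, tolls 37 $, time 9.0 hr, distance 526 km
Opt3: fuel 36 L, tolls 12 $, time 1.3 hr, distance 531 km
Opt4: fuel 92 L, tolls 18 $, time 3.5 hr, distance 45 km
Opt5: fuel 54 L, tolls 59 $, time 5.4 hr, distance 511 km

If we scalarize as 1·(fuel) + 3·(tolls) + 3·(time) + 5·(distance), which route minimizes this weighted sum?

Opt4

Opt1: 1·110 + 3·33 + 3·9.6 + 5·494 = 2707.8
Opt2: 1·66 + 3·37 + 3·9.0 + 5·526 = 2834.0
Opt3: 1·36 + 3·12 + 3·1.3 + 5·531 = 2730.9
Opt4: 1·92 + 3·18 + 3·3.5 + 5·45 = 381.5
Opt5: 1·54 + 3·59 + 3·5.4 + 5·511 = 2802.2
Lowest: Opt4 at 381.5.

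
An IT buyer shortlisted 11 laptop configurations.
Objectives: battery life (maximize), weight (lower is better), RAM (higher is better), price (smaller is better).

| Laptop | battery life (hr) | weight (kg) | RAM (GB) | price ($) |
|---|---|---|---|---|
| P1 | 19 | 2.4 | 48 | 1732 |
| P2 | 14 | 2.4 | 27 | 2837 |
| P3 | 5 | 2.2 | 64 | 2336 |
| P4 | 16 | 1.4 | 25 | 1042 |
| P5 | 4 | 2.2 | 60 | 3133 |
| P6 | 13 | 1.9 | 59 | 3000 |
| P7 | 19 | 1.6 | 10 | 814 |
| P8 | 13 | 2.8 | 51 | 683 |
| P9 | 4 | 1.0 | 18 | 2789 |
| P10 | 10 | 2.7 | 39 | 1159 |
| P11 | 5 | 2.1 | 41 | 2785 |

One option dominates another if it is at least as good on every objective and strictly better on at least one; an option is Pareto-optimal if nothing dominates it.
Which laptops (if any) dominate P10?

none

P1: worse on price (1732 vs 1159).
P2: worse on RAM (27 vs 39).
P3: worse on battery life (5 vs 10).
P4: worse on RAM (25 vs 39).
P5: worse on battery life (4 vs 10).
P6: worse on price (3000 vs 1159).
P7: worse on RAM (10 vs 39).
P8: worse on weight (2.8 vs 2.7).
P9: worse on battery life (4 vs 10).
P11: worse on battery life (5 vs 10).
No option dominates P10.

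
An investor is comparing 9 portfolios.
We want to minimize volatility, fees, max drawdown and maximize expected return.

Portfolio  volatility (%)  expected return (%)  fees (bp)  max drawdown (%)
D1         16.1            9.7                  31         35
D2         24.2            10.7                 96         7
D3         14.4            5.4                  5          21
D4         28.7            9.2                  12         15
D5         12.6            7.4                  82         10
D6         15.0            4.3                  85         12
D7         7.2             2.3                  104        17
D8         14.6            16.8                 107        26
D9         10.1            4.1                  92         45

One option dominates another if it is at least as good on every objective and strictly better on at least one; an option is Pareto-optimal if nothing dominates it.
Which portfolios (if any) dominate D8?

none

D1: worse on volatility (16.1 vs 14.6).
D2: worse on volatility (24.2 vs 14.6).
D3: worse on expected return (5.4 vs 16.8).
D4: worse on volatility (28.7 vs 14.6).
D5: worse on expected return (7.4 vs 16.8).
D6: worse on volatility (15.0 vs 14.6).
D7: worse on expected return (2.3 vs 16.8).
D9: worse on expected return (4.1 vs 16.8).
No option dominates D8.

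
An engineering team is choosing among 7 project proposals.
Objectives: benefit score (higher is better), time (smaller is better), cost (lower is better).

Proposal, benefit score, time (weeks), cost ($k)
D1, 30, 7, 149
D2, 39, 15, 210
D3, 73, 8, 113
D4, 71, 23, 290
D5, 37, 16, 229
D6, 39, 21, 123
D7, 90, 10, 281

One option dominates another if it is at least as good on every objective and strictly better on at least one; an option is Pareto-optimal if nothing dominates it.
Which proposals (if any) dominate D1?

none

D2: worse on time (15 vs 7).
D3: worse on time (8 vs 7).
D4: worse on time (23 vs 7).
D5: worse on time (16 vs 7).
D6: worse on time (21 vs 7).
D7: worse on time (10 vs 7).
No option dominates D1.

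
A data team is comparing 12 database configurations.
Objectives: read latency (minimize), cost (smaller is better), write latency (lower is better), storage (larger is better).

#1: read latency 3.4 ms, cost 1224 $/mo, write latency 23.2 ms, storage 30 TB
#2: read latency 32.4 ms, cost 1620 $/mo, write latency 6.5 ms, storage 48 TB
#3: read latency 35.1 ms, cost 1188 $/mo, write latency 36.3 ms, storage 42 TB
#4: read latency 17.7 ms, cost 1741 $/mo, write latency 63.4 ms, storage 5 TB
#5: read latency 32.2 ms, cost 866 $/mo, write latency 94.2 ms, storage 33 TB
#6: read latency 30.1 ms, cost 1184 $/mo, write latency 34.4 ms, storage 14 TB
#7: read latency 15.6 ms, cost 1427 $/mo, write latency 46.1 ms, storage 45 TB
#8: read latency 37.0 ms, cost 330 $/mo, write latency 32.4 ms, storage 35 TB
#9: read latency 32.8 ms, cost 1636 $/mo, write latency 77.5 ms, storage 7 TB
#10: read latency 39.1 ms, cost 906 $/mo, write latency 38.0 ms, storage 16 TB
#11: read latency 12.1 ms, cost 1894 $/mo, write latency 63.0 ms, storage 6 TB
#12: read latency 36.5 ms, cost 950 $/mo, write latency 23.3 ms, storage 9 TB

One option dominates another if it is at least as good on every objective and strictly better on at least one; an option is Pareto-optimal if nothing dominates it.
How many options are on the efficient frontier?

#1: not dominated (best read latency).
#2: not dominated (best write latency).
#3: not dominated.
#4: dominated by #1 (read latency 3.4≤17.7, cost 1224≤1741, write latency 23.2≤63.4, storage 30≥5).
#5: not dominated.
#6: not dominated.
#7: not dominated.
#8: not dominated (best cost).
#9: dominated by #1 (read latency 3.4≤32.8, cost 1224≤1636, write latency 23.2≤77.5, storage 30≥7).
#10: dominated by #8 (read latency 37.0≤39.1, cost 330≤906, write latency 32.4≤38.0, storage 35≥16).
#11: dominated by #1 (read latency 3.4≤12.1, cost 1224≤1894, write latency 23.2≤63.0, storage 30≥6).
#12: not dominated.
Pareto-optimal: #1, #2, #3, #5, #6, #7, #8, #12 → 8.

8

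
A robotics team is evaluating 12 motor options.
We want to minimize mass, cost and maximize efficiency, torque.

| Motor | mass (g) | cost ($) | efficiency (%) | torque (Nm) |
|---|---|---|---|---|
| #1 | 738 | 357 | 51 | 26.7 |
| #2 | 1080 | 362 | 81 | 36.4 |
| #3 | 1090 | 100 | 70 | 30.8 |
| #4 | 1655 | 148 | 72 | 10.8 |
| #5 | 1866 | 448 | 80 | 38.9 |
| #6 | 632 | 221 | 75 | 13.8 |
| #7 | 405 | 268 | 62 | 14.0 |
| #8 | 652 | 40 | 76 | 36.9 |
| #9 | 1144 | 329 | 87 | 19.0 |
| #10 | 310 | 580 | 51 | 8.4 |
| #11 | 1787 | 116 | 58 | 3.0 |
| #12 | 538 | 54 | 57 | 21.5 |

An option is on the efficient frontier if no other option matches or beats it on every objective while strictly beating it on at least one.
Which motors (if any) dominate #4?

#8

#8: mass 652≤1655, cost 40≤148, efficiency 76≥72, torque 36.9≥10.8 — dominates #4.
Others (#1, #2, #3, #5, #6, #7, #9, #10, #11, #12) are each worse than #4 on at least one objective.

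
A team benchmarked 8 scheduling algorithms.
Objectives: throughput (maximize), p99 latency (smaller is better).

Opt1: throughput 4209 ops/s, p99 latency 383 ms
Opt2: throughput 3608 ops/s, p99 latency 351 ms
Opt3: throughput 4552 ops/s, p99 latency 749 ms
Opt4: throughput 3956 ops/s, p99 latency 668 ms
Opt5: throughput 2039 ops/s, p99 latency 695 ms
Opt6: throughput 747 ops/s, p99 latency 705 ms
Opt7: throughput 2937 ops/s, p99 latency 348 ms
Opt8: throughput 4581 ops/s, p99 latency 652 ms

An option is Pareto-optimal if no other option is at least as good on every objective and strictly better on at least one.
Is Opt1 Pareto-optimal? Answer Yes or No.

Yes

Opt2: worse on throughput (3608 vs 4209).
Opt3: worse on p99 latency (749 vs 383).
Opt4: worse on throughput (3956 vs 4209).
Opt5: worse on throughput (2039 vs 4209).
Opt6: worse on throughput (747 vs 4209).
Opt7: worse on throughput (2937 vs 4209).
Opt8: worse on p99 latency (652 vs 383).
No option is at least as good as Opt1 on every objective and strictly better on one.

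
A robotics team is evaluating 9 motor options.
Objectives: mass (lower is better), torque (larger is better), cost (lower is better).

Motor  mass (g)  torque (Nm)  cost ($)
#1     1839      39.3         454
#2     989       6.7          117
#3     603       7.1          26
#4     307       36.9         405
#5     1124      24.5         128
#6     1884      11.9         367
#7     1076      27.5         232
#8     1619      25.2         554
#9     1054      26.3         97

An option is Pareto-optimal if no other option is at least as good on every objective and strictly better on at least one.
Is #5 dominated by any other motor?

#9 vs #5: mass 1054≤1124, torque 26.3≥24.5, cost 97≤128 — #9 is at least as good on every objective and strictly better on at least one, so #9 dominates #5.

Yes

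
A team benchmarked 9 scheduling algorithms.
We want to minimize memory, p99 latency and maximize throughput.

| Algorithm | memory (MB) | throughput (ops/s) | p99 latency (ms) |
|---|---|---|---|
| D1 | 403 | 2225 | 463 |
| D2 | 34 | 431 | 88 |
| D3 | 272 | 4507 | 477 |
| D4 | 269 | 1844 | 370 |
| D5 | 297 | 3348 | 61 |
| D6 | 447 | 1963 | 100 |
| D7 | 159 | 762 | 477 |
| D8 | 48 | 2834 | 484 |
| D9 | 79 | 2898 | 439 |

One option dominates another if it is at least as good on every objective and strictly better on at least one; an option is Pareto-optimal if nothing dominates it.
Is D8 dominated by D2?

No

D2 vs D8: D2 is worse on throughput (431 vs 2834), so it does not dominate D8.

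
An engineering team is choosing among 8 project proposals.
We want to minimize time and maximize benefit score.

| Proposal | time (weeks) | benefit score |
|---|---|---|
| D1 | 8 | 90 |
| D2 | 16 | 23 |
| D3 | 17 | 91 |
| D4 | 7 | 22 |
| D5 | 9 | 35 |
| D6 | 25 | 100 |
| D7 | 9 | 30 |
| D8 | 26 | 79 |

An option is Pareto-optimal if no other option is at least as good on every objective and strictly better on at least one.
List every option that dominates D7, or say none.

D1: time 8≤9, benefit score 90≥30 — dominates D7.
D5: time 9≤9, benefit score 35≥30 — dominates D7.
Others (D2, D3, D4, D6, D8) are each worse than D7 on at least one objective.

D1, D5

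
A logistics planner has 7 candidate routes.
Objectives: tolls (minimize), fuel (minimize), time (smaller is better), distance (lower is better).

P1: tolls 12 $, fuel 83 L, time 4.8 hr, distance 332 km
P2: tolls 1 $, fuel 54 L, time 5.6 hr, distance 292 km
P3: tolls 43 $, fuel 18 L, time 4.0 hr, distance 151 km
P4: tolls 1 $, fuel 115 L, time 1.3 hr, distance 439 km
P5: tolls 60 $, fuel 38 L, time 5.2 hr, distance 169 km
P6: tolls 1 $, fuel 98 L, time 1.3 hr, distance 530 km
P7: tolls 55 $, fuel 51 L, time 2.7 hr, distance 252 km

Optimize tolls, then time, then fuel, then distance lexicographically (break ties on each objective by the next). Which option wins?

P6

First minimize tolls: best is 1, kept {P2, P4, P6}.
Then minimize time: best is 1.3, kept {P4, P6}.
Then minimize fuel: best is 98, kept {P6}.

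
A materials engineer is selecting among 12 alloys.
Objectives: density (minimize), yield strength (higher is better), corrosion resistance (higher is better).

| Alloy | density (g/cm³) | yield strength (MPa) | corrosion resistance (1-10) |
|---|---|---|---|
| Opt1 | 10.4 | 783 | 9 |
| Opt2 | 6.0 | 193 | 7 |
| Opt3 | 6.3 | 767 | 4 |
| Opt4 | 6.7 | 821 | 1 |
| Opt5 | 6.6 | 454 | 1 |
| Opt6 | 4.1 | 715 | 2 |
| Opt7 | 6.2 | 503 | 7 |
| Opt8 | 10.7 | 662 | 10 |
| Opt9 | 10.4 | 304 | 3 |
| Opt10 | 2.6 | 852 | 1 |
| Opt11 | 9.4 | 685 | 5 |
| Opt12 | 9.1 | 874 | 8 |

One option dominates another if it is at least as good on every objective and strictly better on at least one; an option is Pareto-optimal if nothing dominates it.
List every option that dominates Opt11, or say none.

Opt12

Opt12: density 9.1≤9.4, yield strength 874≥685, corrosion resistance 8≥5 — dominates Opt11.
Others (Opt1, Opt2, Opt3, Opt4, Opt5, Opt6, Opt7, Opt8, Opt9, Opt10) are each worse than Opt11 on at least one objective.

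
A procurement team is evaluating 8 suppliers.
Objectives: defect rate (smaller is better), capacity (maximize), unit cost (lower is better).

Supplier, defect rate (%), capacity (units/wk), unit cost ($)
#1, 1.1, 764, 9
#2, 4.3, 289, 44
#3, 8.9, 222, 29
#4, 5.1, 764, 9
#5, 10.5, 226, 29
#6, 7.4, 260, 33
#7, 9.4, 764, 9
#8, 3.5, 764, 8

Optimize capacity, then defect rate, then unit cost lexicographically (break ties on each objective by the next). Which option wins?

First maximize capacity: best is 764, kept {#1, #4, #7, #8}.
Then minimize defect rate: best is 1.1, kept {#1}.

#1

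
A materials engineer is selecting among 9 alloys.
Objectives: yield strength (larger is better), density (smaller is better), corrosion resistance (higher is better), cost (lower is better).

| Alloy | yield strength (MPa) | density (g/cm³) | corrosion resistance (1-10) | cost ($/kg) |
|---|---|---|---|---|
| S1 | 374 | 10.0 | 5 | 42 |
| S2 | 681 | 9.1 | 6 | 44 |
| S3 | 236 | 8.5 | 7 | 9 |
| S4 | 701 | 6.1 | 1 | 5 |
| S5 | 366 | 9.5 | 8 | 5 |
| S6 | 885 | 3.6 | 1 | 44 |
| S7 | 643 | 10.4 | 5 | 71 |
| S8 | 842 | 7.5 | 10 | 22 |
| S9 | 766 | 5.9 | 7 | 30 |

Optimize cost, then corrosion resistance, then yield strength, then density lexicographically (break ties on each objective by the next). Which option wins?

First minimize cost: best is 5, kept {S4, S5}.
Then maximize corrosion resistance: best is 8, kept {S5}.

S5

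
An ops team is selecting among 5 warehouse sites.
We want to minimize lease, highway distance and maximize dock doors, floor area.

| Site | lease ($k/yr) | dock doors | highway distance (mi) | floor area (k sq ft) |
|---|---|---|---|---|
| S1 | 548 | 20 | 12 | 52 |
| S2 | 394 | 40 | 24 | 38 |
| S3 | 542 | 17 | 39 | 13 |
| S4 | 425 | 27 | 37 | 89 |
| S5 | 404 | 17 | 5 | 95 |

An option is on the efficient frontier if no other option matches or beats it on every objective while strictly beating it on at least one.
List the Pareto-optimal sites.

S1: not dominated.
S2: not dominated (best lease).
S3: dominated by S2 (lease 394≤542, dock doors 40≥17, highway distance 24≤39, floor area 38≥13).
S4: not dominated.
S5: not dominated (best highway distance).

S1, S2, S4, S5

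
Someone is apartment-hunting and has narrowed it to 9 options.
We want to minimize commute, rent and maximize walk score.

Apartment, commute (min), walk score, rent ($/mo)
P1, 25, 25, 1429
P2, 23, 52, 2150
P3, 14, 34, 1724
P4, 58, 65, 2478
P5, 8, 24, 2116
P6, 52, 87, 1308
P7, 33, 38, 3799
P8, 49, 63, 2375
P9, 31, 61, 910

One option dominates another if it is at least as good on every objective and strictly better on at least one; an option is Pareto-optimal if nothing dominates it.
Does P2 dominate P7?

Yes

P2 vs P7: commute 23≤33, walk score 52≥38, rent 2150≤3799 — P2 is at least as good on every objective with at least one strict improvement.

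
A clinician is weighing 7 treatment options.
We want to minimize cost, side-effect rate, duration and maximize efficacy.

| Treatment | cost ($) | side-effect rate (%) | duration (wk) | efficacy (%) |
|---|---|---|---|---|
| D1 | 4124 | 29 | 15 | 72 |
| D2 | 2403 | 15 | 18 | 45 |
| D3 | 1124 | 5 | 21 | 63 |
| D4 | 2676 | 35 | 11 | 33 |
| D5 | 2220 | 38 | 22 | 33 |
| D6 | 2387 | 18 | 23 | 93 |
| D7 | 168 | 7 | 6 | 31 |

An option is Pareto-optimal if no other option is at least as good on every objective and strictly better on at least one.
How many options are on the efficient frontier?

D1: not dominated.
D2: not dominated.
D3: not dominated (best side-effect rate).
D4: not dominated.
D5: dominated by D3 (cost 1124≤2220, side-effect rate 5≤38, duration 21≤22, efficacy 63≥33).
D6: not dominated (best efficacy).
D7: not dominated (best cost).
Pareto-optimal: D1, D2, D3, D4, D6, D7 → 6.

6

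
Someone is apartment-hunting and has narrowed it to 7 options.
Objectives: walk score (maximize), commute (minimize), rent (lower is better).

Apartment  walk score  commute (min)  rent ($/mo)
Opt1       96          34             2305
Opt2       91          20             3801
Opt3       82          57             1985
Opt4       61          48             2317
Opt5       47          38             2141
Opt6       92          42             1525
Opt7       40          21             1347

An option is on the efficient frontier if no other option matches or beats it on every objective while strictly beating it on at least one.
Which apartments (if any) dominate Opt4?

Opt1: walk score 96≥61, commute 34≤48, rent 2305≤2317 — dominates Opt4.
Opt6: walk score 92≥61, commute 42≤48, rent 1525≤2317 — dominates Opt4.
Others (Opt2, Opt3, Opt5, Opt7) are each worse than Opt4 on at least one objective.

Opt1, Opt6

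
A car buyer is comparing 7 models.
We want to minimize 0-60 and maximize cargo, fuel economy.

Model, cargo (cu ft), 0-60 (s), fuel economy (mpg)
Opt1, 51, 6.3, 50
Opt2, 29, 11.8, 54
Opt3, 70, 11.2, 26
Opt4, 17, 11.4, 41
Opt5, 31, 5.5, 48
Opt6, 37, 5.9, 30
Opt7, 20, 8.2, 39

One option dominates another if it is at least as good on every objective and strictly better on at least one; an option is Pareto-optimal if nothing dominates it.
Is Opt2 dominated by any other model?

Opt1: worse on fuel economy (50 vs 54).
Opt3: worse on fuel economy (26 vs 54).
Opt4: worse on cargo (17 vs 29).
Opt5: worse on fuel economy (48 vs 54).
Opt6: worse on fuel economy (30 vs 54).
Opt7: worse on cargo (20 vs 29).
No option is at least as good as Opt2 on every objective and strictly better on one.

No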